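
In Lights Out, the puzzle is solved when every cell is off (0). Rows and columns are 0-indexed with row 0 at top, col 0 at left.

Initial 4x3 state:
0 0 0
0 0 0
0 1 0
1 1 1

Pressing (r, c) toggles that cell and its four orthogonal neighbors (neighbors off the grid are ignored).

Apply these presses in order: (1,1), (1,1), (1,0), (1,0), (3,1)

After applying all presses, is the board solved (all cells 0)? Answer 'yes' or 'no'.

Answer: yes

Derivation:
After press 1 at (1,1):
0 1 0
1 1 1
0 0 0
1 1 1

After press 2 at (1,1):
0 0 0
0 0 0
0 1 0
1 1 1

After press 3 at (1,0):
1 0 0
1 1 0
1 1 0
1 1 1

After press 4 at (1,0):
0 0 0
0 0 0
0 1 0
1 1 1

After press 5 at (3,1):
0 0 0
0 0 0
0 0 0
0 0 0

Lights still on: 0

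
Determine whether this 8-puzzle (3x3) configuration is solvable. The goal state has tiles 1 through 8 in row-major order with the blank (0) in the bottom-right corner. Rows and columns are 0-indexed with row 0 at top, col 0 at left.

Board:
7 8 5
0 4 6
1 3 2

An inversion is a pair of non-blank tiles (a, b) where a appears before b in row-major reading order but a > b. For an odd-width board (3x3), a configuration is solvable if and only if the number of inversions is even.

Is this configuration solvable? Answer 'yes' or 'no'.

Answer: no

Derivation:
Inversions (pairs i<j in row-major order where tile[i] > tile[j] > 0): 23
23 is odd, so the puzzle is not solvable.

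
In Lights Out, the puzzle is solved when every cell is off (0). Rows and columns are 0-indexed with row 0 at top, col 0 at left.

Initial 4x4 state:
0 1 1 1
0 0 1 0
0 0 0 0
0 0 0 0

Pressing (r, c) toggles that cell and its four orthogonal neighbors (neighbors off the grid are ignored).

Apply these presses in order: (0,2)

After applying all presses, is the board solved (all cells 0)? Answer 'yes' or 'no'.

After press 1 at (0,2):
0 0 0 0
0 0 0 0
0 0 0 0
0 0 0 0

Lights still on: 0

Answer: yes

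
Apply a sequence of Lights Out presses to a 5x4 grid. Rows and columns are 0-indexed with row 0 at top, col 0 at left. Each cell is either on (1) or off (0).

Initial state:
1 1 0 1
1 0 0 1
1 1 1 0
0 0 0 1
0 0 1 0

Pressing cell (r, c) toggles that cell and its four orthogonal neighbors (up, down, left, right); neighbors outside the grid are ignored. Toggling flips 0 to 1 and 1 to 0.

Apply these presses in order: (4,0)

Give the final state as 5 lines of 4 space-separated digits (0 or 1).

Answer: 1 1 0 1
1 0 0 1
1 1 1 0
1 0 0 1
1 1 1 0

Derivation:
After press 1 at (4,0):
1 1 0 1
1 0 0 1
1 1 1 0
1 0 0 1
1 1 1 0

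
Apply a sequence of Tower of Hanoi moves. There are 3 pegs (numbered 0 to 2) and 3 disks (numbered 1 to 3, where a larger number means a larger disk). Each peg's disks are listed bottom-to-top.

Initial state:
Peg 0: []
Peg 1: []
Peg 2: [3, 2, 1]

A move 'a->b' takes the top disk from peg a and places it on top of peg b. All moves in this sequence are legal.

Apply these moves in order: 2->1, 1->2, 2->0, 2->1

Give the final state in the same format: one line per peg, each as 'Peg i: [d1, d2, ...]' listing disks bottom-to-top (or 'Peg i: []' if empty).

Answer: Peg 0: [1]
Peg 1: [2]
Peg 2: [3]

Derivation:
After move 1 (2->1):
Peg 0: []
Peg 1: [1]
Peg 2: [3, 2]

After move 2 (1->2):
Peg 0: []
Peg 1: []
Peg 2: [3, 2, 1]

After move 3 (2->0):
Peg 0: [1]
Peg 1: []
Peg 2: [3, 2]

After move 4 (2->1):
Peg 0: [1]
Peg 1: [2]
Peg 2: [3]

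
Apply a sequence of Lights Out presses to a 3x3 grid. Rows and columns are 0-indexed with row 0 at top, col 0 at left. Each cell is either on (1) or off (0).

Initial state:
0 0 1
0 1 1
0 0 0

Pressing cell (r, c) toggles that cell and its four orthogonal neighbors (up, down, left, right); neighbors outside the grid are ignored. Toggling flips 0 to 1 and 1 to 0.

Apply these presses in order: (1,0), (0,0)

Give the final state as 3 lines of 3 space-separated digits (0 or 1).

Answer: 0 1 1
0 0 1
1 0 0

Derivation:
After press 1 at (1,0):
1 0 1
1 0 1
1 0 0

After press 2 at (0,0):
0 1 1
0 0 1
1 0 0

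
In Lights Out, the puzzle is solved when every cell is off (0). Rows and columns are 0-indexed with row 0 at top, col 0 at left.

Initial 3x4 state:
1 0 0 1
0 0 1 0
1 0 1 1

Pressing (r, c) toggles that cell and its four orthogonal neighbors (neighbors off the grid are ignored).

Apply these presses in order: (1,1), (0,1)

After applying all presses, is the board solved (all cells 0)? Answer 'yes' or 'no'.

Answer: no

Derivation:
After press 1 at (1,1):
1 1 0 1
1 1 0 0
1 1 1 1

After press 2 at (0,1):
0 0 1 1
1 0 0 0
1 1 1 1

Lights still on: 7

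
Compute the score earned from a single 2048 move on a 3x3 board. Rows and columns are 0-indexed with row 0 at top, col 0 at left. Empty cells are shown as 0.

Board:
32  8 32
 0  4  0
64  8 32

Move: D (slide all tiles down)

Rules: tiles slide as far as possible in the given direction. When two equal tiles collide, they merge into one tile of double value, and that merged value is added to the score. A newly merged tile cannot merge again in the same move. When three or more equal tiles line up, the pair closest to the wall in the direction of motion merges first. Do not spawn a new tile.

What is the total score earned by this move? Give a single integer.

Answer: 64

Derivation:
Slide down:
col 0: [32, 0, 64] -> [0, 32, 64]  score +0 (running 0)
col 1: [8, 4, 8] -> [8, 4, 8]  score +0 (running 0)
col 2: [32, 0, 32] -> [0, 0, 64]  score +64 (running 64)
Board after move:
 0  8  0
32  4  0
64  8 64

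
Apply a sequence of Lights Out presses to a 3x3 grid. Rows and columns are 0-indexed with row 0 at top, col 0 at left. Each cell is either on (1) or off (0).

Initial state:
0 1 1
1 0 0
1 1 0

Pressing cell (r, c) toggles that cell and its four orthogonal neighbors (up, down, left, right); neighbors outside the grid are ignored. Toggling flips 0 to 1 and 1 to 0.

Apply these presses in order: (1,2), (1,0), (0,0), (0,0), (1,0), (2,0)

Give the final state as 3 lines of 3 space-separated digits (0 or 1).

After press 1 at (1,2):
0 1 0
1 1 1
1 1 1

After press 2 at (1,0):
1 1 0
0 0 1
0 1 1

After press 3 at (0,0):
0 0 0
1 0 1
0 1 1

After press 4 at (0,0):
1 1 0
0 0 1
0 1 1

After press 5 at (1,0):
0 1 0
1 1 1
1 1 1

After press 6 at (2,0):
0 1 0
0 1 1
0 0 1

Answer: 0 1 0
0 1 1
0 0 1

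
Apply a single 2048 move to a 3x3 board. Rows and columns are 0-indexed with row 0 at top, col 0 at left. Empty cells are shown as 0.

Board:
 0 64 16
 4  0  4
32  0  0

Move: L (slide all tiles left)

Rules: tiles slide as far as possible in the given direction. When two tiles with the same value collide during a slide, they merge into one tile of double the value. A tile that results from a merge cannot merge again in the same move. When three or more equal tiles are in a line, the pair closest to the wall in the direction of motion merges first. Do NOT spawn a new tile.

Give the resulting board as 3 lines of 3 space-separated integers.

Answer: 64 16  0
 8  0  0
32  0  0

Derivation:
Slide left:
row 0: [0, 64, 16] -> [64, 16, 0]
row 1: [4, 0, 4] -> [8, 0, 0]
row 2: [32, 0, 0] -> [32, 0, 0]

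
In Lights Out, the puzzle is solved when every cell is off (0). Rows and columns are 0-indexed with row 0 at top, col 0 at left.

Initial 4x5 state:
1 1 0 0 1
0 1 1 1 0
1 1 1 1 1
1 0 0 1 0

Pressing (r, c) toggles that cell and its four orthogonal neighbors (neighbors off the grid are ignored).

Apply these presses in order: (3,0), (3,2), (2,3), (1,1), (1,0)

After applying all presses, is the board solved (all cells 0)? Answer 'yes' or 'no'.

Answer: no

Derivation:
After press 1 at (3,0):
1 1 0 0 1
0 1 1 1 0
0 1 1 1 1
0 1 0 1 0

After press 2 at (3,2):
1 1 0 0 1
0 1 1 1 0
0 1 0 1 1
0 0 1 0 0

After press 3 at (2,3):
1 1 0 0 1
0 1 1 0 0
0 1 1 0 0
0 0 1 1 0

After press 4 at (1,1):
1 0 0 0 1
1 0 0 0 0
0 0 1 0 0
0 0 1 1 0

After press 5 at (1,0):
0 0 0 0 1
0 1 0 0 0
1 0 1 0 0
0 0 1 1 0

Lights still on: 6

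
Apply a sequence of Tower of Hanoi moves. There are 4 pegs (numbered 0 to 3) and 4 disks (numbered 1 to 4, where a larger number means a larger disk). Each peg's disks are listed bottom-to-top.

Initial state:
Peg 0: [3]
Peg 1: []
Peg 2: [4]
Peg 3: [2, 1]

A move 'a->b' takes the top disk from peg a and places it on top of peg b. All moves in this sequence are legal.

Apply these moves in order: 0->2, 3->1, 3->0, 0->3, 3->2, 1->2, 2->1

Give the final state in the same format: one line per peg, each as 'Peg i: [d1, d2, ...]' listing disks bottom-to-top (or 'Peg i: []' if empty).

Answer: Peg 0: []
Peg 1: [1]
Peg 2: [4, 3, 2]
Peg 3: []

Derivation:
After move 1 (0->2):
Peg 0: []
Peg 1: []
Peg 2: [4, 3]
Peg 3: [2, 1]

After move 2 (3->1):
Peg 0: []
Peg 1: [1]
Peg 2: [4, 3]
Peg 3: [2]

After move 3 (3->0):
Peg 0: [2]
Peg 1: [1]
Peg 2: [4, 3]
Peg 3: []

After move 4 (0->3):
Peg 0: []
Peg 1: [1]
Peg 2: [4, 3]
Peg 3: [2]

After move 5 (3->2):
Peg 0: []
Peg 1: [1]
Peg 2: [4, 3, 2]
Peg 3: []

After move 6 (1->2):
Peg 0: []
Peg 1: []
Peg 2: [4, 3, 2, 1]
Peg 3: []

After move 7 (2->1):
Peg 0: []
Peg 1: [1]
Peg 2: [4, 3, 2]
Peg 3: []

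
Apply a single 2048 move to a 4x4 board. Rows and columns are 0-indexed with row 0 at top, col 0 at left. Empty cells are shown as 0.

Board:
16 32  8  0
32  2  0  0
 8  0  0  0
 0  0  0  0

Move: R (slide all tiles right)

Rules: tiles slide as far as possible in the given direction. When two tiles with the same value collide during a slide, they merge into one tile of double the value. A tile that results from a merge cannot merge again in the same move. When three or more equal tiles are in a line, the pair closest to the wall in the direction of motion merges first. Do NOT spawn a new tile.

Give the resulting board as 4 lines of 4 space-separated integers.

Answer:  0 16 32  8
 0  0 32  2
 0  0  0  8
 0  0  0  0

Derivation:
Slide right:
row 0: [16, 32, 8, 0] -> [0, 16, 32, 8]
row 1: [32, 2, 0, 0] -> [0, 0, 32, 2]
row 2: [8, 0, 0, 0] -> [0, 0, 0, 8]
row 3: [0, 0, 0, 0] -> [0, 0, 0, 0]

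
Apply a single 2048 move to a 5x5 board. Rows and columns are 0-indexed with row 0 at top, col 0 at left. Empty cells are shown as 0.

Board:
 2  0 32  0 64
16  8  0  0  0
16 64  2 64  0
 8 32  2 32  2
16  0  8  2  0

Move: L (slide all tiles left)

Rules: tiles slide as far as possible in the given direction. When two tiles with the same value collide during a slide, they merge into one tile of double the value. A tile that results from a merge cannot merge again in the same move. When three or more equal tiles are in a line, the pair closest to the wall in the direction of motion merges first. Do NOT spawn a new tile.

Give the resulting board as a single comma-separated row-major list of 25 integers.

Slide left:
row 0: [2, 0, 32, 0, 64] -> [2, 32, 64, 0, 0]
row 1: [16, 8, 0, 0, 0] -> [16, 8, 0, 0, 0]
row 2: [16, 64, 2, 64, 0] -> [16, 64, 2, 64, 0]
row 3: [8, 32, 2, 32, 2] -> [8, 32, 2, 32, 2]
row 4: [16, 0, 8, 2, 0] -> [16, 8, 2, 0, 0]

Answer: 2, 32, 64, 0, 0, 16, 8, 0, 0, 0, 16, 64, 2, 64, 0, 8, 32, 2, 32, 2, 16, 8, 2, 0, 0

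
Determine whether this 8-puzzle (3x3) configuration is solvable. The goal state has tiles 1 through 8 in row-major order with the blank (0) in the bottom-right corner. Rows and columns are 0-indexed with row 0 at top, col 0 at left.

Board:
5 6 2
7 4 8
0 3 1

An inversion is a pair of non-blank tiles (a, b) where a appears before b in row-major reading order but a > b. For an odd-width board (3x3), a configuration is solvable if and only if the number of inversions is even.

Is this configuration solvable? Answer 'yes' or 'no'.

Answer: no

Derivation:
Inversions (pairs i<j in row-major order where tile[i] > tile[j] > 0): 17
17 is odd, so the puzzle is not solvable.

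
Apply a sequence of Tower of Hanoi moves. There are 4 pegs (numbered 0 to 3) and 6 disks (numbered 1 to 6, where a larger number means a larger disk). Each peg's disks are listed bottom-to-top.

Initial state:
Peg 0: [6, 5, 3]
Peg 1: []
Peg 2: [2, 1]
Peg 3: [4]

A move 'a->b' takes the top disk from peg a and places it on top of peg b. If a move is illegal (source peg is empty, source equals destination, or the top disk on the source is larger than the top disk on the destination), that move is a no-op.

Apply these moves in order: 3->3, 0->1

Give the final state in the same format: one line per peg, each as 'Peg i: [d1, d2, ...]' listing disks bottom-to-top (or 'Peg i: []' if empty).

Answer: Peg 0: [6, 5]
Peg 1: [3]
Peg 2: [2, 1]
Peg 3: [4]

Derivation:
After move 1 (3->3):
Peg 0: [6, 5, 3]
Peg 1: []
Peg 2: [2, 1]
Peg 3: [4]

After move 2 (0->1):
Peg 0: [6, 5]
Peg 1: [3]
Peg 2: [2, 1]
Peg 3: [4]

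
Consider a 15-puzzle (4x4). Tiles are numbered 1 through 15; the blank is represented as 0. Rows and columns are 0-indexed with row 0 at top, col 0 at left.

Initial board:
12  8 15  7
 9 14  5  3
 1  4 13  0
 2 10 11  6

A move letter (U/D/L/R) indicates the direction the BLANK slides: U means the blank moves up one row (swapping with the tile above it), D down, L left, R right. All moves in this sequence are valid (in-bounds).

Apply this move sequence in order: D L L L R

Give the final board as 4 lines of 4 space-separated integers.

After move 1 (D):
12  8 15  7
 9 14  5  3
 1  4 13  6
 2 10 11  0

After move 2 (L):
12  8 15  7
 9 14  5  3
 1  4 13  6
 2 10  0 11

After move 3 (L):
12  8 15  7
 9 14  5  3
 1  4 13  6
 2  0 10 11

After move 4 (L):
12  8 15  7
 9 14  5  3
 1  4 13  6
 0  2 10 11

After move 5 (R):
12  8 15  7
 9 14  5  3
 1  4 13  6
 2  0 10 11

Answer: 12  8 15  7
 9 14  5  3
 1  4 13  6
 2  0 10 11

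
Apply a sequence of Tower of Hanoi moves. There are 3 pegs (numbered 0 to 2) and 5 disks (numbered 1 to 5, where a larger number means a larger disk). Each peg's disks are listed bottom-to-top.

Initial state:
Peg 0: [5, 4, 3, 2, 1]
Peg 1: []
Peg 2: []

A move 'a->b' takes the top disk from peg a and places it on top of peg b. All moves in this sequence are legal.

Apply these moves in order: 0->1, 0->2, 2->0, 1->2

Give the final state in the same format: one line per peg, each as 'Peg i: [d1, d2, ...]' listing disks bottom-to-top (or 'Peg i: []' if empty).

After move 1 (0->1):
Peg 0: [5, 4, 3, 2]
Peg 1: [1]
Peg 2: []

After move 2 (0->2):
Peg 0: [5, 4, 3]
Peg 1: [1]
Peg 2: [2]

After move 3 (2->0):
Peg 0: [5, 4, 3, 2]
Peg 1: [1]
Peg 2: []

After move 4 (1->2):
Peg 0: [5, 4, 3, 2]
Peg 1: []
Peg 2: [1]

Answer: Peg 0: [5, 4, 3, 2]
Peg 1: []
Peg 2: [1]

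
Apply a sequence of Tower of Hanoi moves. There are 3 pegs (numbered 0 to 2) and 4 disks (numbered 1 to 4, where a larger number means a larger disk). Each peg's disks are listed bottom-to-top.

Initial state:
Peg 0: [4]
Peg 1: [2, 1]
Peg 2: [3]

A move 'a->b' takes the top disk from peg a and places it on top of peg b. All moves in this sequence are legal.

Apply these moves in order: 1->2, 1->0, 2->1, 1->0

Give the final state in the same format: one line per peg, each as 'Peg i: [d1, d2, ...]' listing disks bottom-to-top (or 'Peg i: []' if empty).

After move 1 (1->2):
Peg 0: [4]
Peg 1: [2]
Peg 2: [3, 1]

After move 2 (1->0):
Peg 0: [4, 2]
Peg 1: []
Peg 2: [3, 1]

After move 3 (2->1):
Peg 0: [4, 2]
Peg 1: [1]
Peg 2: [3]

After move 4 (1->0):
Peg 0: [4, 2, 1]
Peg 1: []
Peg 2: [3]

Answer: Peg 0: [4, 2, 1]
Peg 1: []
Peg 2: [3]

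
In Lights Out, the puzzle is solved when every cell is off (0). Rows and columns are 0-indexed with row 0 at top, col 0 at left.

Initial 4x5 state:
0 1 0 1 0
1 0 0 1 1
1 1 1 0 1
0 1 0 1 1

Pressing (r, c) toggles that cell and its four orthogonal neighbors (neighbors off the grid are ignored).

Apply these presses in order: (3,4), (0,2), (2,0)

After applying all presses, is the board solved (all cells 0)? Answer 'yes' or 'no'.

Answer: no

Derivation:
After press 1 at (3,4):
0 1 0 1 0
1 0 0 1 1
1 1 1 0 0
0 1 0 0 0

After press 2 at (0,2):
0 0 1 0 0
1 0 1 1 1
1 1 1 0 0
0 1 0 0 0

After press 3 at (2,0):
0 0 1 0 0
0 0 1 1 1
0 0 1 0 0
1 1 0 0 0

Lights still on: 7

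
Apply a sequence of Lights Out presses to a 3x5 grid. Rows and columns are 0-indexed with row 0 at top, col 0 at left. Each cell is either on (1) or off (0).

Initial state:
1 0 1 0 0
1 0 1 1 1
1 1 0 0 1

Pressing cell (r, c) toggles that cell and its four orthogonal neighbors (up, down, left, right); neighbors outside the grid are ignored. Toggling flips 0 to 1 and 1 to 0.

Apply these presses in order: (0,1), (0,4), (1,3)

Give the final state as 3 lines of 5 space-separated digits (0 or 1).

After press 1 at (0,1):
0 1 0 0 0
1 1 1 1 1
1 1 0 0 1

After press 2 at (0,4):
0 1 0 1 1
1 1 1 1 0
1 1 0 0 1

After press 3 at (1,3):
0 1 0 0 1
1 1 0 0 1
1 1 0 1 1

Answer: 0 1 0 0 1
1 1 0 0 1
1 1 0 1 1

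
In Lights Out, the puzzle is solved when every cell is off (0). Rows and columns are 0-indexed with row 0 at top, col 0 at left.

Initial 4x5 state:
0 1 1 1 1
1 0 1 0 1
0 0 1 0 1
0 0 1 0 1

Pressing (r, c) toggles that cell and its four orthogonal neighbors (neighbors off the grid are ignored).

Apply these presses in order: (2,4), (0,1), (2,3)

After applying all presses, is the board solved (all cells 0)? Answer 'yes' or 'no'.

Answer: no

Derivation:
After press 1 at (2,4):
0 1 1 1 1
1 0 1 0 0
0 0 1 1 0
0 0 1 0 0

After press 2 at (0,1):
1 0 0 1 1
1 1 1 0 0
0 0 1 1 0
0 0 1 0 0

After press 3 at (2,3):
1 0 0 1 1
1 1 1 1 0
0 0 0 0 1
0 0 1 1 0

Lights still on: 10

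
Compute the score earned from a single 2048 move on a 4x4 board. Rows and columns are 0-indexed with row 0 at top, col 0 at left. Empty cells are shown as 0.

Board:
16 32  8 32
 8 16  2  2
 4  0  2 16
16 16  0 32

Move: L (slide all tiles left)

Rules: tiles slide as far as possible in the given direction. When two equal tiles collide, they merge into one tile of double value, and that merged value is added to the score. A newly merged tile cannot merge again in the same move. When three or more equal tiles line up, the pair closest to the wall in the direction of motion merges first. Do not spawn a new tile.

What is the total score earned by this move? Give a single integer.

Answer: 36

Derivation:
Slide left:
row 0: [16, 32, 8, 32] -> [16, 32, 8, 32]  score +0 (running 0)
row 1: [8, 16, 2, 2] -> [8, 16, 4, 0]  score +4 (running 4)
row 2: [4, 0, 2, 16] -> [4, 2, 16, 0]  score +0 (running 4)
row 3: [16, 16, 0, 32] -> [32, 32, 0, 0]  score +32 (running 36)
Board after move:
16 32  8 32
 8 16  4  0
 4  2 16  0
32 32  0  0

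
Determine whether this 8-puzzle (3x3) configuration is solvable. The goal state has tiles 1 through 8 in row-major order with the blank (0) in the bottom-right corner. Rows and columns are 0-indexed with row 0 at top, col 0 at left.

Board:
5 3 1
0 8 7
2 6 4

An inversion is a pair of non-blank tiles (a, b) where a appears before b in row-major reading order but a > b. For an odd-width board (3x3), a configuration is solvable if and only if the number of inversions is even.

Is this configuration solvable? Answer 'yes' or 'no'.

Answer: yes

Derivation:
Inversions (pairs i<j in row-major order where tile[i] > tile[j] > 0): 14
14 is even, so the puzzle is solvable.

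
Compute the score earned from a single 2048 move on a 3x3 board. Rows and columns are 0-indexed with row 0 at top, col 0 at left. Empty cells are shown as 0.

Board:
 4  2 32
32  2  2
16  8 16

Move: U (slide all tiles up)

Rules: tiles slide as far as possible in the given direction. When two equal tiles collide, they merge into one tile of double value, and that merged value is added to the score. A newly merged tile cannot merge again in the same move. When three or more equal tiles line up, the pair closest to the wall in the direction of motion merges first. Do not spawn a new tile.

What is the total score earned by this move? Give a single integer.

Slide up:
col 0: [4, 32, 16] -> [4, 32, 16]  score +0 (running 0)
col 1: [2, 2, 8] -> [4, 8, 0]  score +4 (running 4)
col 2: [32, 2, 16] -> [32, 2, 16]  score +0 (running 4)
Board after move:
 4  4 32
32  8  2
16  0 16

Answer: 4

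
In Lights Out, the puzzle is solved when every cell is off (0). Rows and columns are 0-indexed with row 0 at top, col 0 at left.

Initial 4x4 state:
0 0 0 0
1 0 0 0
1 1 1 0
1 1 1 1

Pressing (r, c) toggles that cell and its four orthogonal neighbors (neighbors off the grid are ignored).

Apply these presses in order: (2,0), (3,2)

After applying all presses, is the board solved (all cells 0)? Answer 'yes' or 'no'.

Answer: yes

Derivation:
After press 1 at (2,0):
0 0 0 0
0 0 0 0
0 0 1 0
0 1 1 1

After press 2 at (3,2):
0 0 0 0
0 0 0 0
0 0 0 0
0 0 0 0

Lights still on: 0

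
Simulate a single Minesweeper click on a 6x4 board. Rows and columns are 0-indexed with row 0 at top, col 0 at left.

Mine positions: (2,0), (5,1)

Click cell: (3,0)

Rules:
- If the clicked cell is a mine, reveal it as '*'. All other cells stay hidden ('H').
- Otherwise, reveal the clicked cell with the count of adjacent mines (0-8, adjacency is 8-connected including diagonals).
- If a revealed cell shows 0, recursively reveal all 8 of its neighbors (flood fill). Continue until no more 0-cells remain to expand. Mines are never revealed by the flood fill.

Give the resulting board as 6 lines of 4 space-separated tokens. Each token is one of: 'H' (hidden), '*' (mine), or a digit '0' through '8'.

H H H H
H H H H
H H H H
1 H H H
H H H H
H H H H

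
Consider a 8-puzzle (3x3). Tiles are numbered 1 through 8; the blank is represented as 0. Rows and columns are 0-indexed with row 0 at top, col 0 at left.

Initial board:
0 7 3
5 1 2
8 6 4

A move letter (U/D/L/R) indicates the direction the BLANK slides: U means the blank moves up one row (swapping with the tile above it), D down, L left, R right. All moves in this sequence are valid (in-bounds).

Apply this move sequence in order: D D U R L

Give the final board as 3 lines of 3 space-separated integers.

After move 1 (D):
5 7 3
0 1 2
8 6 4

After move 2 (D):
5 7 3
8 1 2
0 6 4

After move 3 (U):
5 7 3
0 1 2
8 6 4

After move 4 (R):
5 7 3
1 0 2
8 6 4

After move 5 (L):
5 7 3
0 1 2
8 6 4

Answer: 5 7 3
0 1 2
8 6 4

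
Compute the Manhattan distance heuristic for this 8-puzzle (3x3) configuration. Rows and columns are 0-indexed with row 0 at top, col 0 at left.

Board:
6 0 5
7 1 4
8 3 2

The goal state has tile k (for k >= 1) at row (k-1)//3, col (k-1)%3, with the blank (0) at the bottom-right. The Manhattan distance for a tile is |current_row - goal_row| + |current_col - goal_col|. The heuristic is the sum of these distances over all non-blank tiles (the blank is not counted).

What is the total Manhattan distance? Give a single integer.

Answer: 17

Derivation:
Tile 6: at (0,0), goal (1,2), distance |0-1|+|0-2| = 3
Tile 5: at (0,2), goal (1,1), distance |0-1|+|2-1| = 2
Tile 7: at (1,0), goal (2,0), distance |1-2|+|0-0| = 1
Tile 1: at (1,1), goal (0,0), distance |1-0|+|1-0| = 2
Tile 4: at (1,2), goal (1,0), distance |1-1|+|2-0| = 2
Tile 8: at (2,0), goal (2,1), distance |2-2|+|0-1| = 1
Tile 3: at (2,1), goal (0,2), distance |2-0|+|1-2| = 3
Tile 2: at (2,2), goal (0,1), distance |2-0|+|2-1| = 3
Sum: 3 + 2 + 1 + 2 + 2 + 1 + 3 + 3 = 17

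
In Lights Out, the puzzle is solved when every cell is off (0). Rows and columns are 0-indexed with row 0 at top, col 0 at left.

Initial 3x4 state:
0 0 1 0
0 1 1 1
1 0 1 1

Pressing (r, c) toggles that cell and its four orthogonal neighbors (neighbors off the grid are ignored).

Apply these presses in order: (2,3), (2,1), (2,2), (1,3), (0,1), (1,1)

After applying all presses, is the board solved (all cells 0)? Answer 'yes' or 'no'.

Answer: no

Derivation:
After press 1 at (2,3):
0 0 1 0
0 1 1 0
1 0 0 0

After press 2 at (2,1):
0 0 1 0
0 0 1 0
0 1 1 0

After press 3 at (2,2):
0 0 1 0
0 0 0 0
0 0 0 1

After press 4 at (1,3):
0 0 1 1
0 0 1 1
0 0 0 0

After press 5 at (0,1):
1 1 0 1
0 1 1 1
0 0 0 0

After press 6 at (1,1):
1 0 0 1
1 0 0 1
0 1 0 0

Lights still on: 5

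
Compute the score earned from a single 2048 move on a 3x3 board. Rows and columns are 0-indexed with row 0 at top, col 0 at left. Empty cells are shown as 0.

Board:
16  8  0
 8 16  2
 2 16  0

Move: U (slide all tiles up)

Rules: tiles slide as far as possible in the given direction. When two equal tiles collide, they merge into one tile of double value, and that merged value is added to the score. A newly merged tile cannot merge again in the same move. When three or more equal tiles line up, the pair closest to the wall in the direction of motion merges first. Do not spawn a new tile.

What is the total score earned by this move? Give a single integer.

Slide up:
col 0: [16, 8, 2] -> [16, 8, 2]  score +0 (running 0)
col 1: [8, 16, 16] -> [8, 32, 0]  score +32 (running 32)
col 2: [0, 2, 0] -> [2, 0, 0]  score +0 (running 32)
Board after move:
16  8  2
 8 32  0
 2  0  0

Answer: 32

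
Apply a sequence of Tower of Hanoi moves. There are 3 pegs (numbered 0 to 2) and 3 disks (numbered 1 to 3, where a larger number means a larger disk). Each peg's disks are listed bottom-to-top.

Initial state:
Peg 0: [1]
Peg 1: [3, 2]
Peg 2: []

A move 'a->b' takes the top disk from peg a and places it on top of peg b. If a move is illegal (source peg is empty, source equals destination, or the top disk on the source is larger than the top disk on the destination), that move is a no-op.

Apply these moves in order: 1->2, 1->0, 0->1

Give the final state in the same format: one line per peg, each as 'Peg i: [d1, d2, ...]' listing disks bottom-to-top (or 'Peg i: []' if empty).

Answer: Peg 0: []
Peg 1: [3, 1]
Peg 2: [2]

Derivation:
After move 1 (1->2):
Peg 0: [1]
Peg 1: [3]
Peg 2: [2]

After move 2 (1->0):
Peg 0: [1]
Peg 1: [3]
Peg 2: [2]

After move 3 (0->1):
Peg 0: []
Peg 1: [3, 1]
Peg 2: [2]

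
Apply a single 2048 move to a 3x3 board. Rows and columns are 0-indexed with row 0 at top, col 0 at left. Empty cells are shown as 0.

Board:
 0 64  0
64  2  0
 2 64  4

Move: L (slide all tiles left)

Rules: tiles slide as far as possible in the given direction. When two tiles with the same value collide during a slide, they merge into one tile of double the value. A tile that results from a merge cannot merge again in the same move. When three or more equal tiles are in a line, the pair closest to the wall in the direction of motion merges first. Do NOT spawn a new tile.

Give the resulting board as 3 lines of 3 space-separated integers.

Answer: 64  0  0
64  2  0
 2 64  4

Derivation:
Slide left:
row 0: [0, 64, 0] -> [64, 0, 0]
row 1: [64, 2, 0] -> [64, 2, 0]
row 2: [2, 64, 4] -> [2, 64, 4]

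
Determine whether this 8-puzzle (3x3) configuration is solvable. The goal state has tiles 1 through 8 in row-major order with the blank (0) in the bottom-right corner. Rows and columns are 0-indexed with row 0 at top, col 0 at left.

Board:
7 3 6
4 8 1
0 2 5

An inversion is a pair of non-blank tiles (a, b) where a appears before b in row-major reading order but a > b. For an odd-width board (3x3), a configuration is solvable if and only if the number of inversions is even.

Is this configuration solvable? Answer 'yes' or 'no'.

Answer: no

Derivation:
Inversions (pairs i<j in row-major order where tile[i] > tile[j] > 0): 17
17 is odd, so the puzzle is not solvable.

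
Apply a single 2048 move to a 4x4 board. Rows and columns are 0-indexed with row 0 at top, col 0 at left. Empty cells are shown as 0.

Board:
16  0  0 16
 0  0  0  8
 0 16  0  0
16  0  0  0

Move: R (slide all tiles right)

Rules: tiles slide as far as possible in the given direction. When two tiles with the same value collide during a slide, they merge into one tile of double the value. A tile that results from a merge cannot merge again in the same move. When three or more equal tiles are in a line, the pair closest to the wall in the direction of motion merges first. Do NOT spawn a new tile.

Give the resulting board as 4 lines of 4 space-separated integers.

Slide right:
row 0: [16, 0, 0, 16] -> [0, 0, 0, 32]
row 1: [0, 0, 0, 8] -> [0, 0, 0, 8]
row 2: [0, 16, 0, 0] -> [0, 0, 0, 16]
row 3: [16, 0, 0, 0] -> [0, 0, 0, 16]

Answer:  0  0  0 32
 0  0  0  8
 0  0  0 16
 0  0  0 16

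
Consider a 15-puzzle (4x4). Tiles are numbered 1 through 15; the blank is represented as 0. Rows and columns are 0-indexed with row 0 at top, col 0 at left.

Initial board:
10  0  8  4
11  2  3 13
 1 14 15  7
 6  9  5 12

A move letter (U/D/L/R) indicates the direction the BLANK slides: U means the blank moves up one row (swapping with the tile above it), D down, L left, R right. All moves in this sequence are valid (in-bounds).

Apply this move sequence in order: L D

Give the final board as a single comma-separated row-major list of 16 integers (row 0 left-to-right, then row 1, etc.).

After move 1 (L):
 0 10  8  4
11  2  3 13
 1 14 15  7
 6  9  5 12

After move 2 (D):
11 10  8  4
 0  2  3 13
 1 14 15  7
 6  9  5 12

Answer: 11, 10, 8, 4, 0, 2, 3, 13, 1, 14, 15, 7, 6, 9, 5, 12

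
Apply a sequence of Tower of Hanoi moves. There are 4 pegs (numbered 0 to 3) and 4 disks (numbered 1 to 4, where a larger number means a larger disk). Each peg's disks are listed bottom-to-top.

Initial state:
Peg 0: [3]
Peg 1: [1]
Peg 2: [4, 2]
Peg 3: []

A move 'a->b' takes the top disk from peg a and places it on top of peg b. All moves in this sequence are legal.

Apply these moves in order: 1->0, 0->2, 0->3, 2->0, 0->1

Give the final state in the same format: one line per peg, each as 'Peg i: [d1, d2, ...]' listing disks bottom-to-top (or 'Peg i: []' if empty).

After move 1 (1->0):
Peg 0: [3, 1]
Peg 1: []
Peg 2: [4, 2]
Peg 3: []

After move 2 (0->2):
Peg 0: [3]
Peg 1: []
Peg 2: [4, 2, 1]
Peg 3: []

After move 3 (0->3):
Peg 0: []
Peg 1: []
Peg 2: [4, 2, 1]
Peg 3: [3]

After move 4 (2->0):
Peg 0: [1]
Peg 1: []
Peg 2: [4, 2]
Peg 3: [3]

After move 5 (0->1):
Peg 0: []
Peg 1: [1]
Peg 2: [4, 2]
Peg 3: [3]

Answer: Peg 0: []
Peg 1: [1]
Peg 2: [4, 2]
Peg 3: [3]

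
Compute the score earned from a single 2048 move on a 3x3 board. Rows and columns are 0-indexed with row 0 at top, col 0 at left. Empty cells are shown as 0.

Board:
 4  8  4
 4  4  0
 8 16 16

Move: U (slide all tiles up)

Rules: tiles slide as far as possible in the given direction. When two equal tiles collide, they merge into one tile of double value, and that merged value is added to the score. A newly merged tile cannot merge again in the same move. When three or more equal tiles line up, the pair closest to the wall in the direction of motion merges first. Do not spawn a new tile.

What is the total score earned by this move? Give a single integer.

Slide up:
col 0: [4, 4, 8] -> [8, 8, 0]  score +8 (running 8)
col 1: [8, 4, 16] -> [8, 4, 16]  score +0 (running 8)
col 2: [4, 0, 16] -> [4, 16, 0]  score +0 (running 8)
Board after move:
 8  8  4
 8  4 16
 0 16  0

Answer: 8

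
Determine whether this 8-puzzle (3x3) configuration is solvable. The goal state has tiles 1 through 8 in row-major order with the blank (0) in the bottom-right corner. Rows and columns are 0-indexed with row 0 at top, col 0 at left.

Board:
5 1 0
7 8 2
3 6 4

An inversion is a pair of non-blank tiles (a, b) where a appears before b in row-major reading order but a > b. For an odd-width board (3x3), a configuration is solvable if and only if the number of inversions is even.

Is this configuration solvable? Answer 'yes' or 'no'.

Answer: no

Derivation:
Inversions (pairs i<j in row-major order where tile[i] > tile[j] > 0): 13
13 is odd, so the puzzle is not solvable.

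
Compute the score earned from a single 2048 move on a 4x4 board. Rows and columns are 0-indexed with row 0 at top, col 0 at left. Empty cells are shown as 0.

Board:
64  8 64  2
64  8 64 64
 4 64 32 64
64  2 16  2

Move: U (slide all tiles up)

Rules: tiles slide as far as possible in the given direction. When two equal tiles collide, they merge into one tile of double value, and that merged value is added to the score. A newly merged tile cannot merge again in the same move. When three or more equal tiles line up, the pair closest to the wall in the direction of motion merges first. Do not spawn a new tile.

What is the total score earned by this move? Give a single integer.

Answer: 400

Derivation:
Slide up:
col 0: [64, 64, 4, 64] -> [128, 4, 64, 0]  score +128 (running 128)
col 1: [8, 8, 64, 2] -> [16, 64, 2, 0]  score +16 (running 144)
col 2: [64, 64, 32, 16] -> [128, 32, 16, 0]  score +128 (running 272)
col 3: [2, 64, 64, 2] -> [2, 128, 2, 0]  score +128 (running 400)
Board after move:
128  16 128   2
  4  64  32 128
 64   2  16   2
  0   0   0   0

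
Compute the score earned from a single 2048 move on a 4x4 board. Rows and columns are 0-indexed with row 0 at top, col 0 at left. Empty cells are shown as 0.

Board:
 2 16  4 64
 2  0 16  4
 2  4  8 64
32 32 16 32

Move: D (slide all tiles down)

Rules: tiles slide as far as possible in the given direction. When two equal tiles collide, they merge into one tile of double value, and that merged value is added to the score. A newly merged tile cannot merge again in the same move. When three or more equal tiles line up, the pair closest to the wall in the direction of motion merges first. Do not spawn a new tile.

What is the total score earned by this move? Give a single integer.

Slide down:
col 0: [2, 2, 2, 32] -> [0, 2, 4, 32]  score +4 (running 4)
col 1: [16, 0, 4, 32] -> [0, 16, 4, 32]  score +0 (running 4)
col 2: [4, 16, 8, 16] -> [4, 16, 8, 16]  score +0 (running 4)
col 3: [64, 4, 64, 32] -> [64, 4, 64, 32]  score +0 (running 4)
Board after move:
 0  0  4 64
 2 16 16  4
 4  4  8 64
32 32 16 32

Answer: 4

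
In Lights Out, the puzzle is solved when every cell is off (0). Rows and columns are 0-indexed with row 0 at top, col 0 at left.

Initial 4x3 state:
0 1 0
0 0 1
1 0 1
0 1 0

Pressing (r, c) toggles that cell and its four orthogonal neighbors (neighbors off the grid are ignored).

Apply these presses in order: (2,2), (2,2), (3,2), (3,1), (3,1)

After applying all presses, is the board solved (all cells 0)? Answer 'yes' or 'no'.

After press 1 at (2,2):
0 1 0
0 0 0
1 1 0
0 1 1

After press 2 at (2,2):
0 1 0
0 0 1
1 0 1
0 1 0

After press 3 at (3,2):
0 1 0
0 0 1
1 0 0
0 0 1

After press 4 at (3,1):
0 1 0
0 0 1
1 1 0
1 1 0

After press 5 at (3,1):
0 1 0
0 0 1
1 0 0
0 0 1

Lights still on: 4

Answer: no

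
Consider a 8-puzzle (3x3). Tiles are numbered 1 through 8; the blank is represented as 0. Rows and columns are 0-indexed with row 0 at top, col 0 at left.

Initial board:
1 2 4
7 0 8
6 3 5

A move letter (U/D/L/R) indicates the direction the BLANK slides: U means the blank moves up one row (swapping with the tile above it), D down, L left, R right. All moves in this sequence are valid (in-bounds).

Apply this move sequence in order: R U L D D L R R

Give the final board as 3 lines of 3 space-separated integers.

After move 1 (R):
1 2 4
7 8 0
6 3 5

After move 2 (U):
1 2 0
7 8 4
6 3 5

After move 3 (L):
1 0 2
7 8 4
6 3 5

After move 4 (D):
1 8 2
7 0 4
6 3 5

After move 5 (D):
1 8 2
7 3 4
6 0 5

After move 6 (L):
1 8 2
7 3 4
0 6 5

After move 7 (R):
1 8 2
7 3 4
6 0 5

After move 8 (R):
1 8 2
7 3 4
6 5 0

Answer: 1 8 2
7 3 4
6 5 0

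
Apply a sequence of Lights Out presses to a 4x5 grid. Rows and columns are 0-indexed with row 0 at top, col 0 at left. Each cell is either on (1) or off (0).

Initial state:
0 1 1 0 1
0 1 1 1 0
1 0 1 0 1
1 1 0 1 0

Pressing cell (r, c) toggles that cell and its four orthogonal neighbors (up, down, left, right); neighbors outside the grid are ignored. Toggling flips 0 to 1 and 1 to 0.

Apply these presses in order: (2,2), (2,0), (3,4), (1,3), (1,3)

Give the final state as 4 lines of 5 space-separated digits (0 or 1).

After press 1 at (2,2):
0 1 1 0 1
0 1 0 1 0
1 1 0 1 1
1 1 1 1 0

After press 2 at (2,0):
0 1 1 0 1
1 1 0 1 0
0 0 0 1 1
0 1 1 1 0

After press 3 at (3,4):
0 1 1 0 1
1 1 0 1 0
0 0 0 1 0
0 1 1 0 1

After press 4 at (1,3):
0 1 1 1 1
1 1 1 0 1
0 0 0 0 0
0 1 1 0 1

After press 5 at (1,3):
0 1 1 0 1
1 1 0 1 0
0 0 0 1 0
0 1 1 0 1

Answer: 0 1 1 0 1
1 1 0 1 0
0 0 0 1 0
0 1 1 0 1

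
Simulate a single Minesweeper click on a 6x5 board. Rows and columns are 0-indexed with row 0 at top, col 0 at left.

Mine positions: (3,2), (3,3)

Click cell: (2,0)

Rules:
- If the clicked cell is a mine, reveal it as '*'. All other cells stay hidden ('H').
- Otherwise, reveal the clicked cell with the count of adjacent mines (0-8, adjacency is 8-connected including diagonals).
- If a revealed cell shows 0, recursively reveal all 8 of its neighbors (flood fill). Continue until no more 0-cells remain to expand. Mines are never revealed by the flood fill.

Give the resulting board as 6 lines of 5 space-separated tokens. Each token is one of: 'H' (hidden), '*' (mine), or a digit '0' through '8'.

0 0 0 0 0
0 0 0 0 0
0 1 2 2 1
0 1 H H H
0 1 2 2 1
0 0 0 0 0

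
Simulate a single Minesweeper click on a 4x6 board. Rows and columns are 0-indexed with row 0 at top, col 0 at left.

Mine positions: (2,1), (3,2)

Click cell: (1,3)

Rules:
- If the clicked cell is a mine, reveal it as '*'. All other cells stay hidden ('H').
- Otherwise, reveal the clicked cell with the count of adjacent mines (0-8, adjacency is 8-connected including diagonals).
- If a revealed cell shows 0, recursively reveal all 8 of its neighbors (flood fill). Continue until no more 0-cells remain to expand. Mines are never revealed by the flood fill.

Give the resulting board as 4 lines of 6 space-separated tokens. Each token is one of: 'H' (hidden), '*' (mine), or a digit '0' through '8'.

0 0 0 0 0 0
1 1 1 0 0 0
H H 2 1 0 0
H H H 1 0 0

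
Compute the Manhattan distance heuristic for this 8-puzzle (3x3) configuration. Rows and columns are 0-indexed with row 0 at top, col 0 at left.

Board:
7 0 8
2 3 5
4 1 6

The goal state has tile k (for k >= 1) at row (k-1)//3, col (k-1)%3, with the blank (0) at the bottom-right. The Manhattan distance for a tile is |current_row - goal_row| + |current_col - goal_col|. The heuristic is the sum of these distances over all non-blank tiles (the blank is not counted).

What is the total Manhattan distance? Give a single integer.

Answer: 15

Derivation:
Tile 7: at (0,0), goal (2,0), distance |0-2|+|0-0| = 2
Tile 8: at (0,2), goal (2,1), distance |0-2|+|2-1| = 3
Tile 2: at (1,0), goal (0,1), distance |1-0|+|0-1| = 2
Tile 3: at (1,1), goal (0,2), distance |1-0|+|1-2| = 2
Tile 5: at (1,2), goal (1,1), distance |1-1|+|2-1| = 1
Tile 4: at (2,0), goal (1,0), distance |2-1|+|0-0| = 1
Tile 1: at (2,1), goal (0,0), distance |2-0|+|1-0| = 3
Tile 6: at (2,2), goal (1,2), distance |2-1|+|2-2| = 1
Sum: 2 + 3 + 2 + 2 + 1 + 1 + 3 + 1 = 15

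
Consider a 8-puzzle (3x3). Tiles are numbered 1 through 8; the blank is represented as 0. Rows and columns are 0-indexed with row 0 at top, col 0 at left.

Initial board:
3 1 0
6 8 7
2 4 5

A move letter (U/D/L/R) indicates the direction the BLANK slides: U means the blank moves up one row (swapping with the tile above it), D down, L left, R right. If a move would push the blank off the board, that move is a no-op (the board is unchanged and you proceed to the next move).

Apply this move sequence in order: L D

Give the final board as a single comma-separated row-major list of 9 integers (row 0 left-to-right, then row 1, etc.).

Answer: 3, 8, 1, 6, 0, 7, 2, 4, 5

Derivation:
After move 1 (L):
3 0 1
6 8 7
2 4 5

After move 2 (D):
3 8 1
6 0 7
2 4 5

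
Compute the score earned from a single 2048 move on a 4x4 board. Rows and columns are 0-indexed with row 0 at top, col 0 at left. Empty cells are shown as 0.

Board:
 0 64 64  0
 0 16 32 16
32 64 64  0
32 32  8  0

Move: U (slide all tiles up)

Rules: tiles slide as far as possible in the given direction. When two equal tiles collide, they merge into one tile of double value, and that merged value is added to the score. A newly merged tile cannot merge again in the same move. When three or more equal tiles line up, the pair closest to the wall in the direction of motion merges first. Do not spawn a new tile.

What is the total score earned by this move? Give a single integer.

Slide up:
col 0: [0, 0, 32, 32] -> [64, 0, 0, 0]  score +64 (running 64)
col 1: [64, 16, 64, 32] -> [64, 16, 64, 32]  score +0 (running 64)
col 2: [64, 32, 64, 8] -> [64, 32, 64, 8]  score +0 (running 64)
col 3: [0, 16, 0, 0] -> [16, 0, 0, 0]  score +0 (running 64)
Board after move:
64 64 64 16
 0 16 32  0
 0 64 64  0
 0 32  8  0

Answer: 64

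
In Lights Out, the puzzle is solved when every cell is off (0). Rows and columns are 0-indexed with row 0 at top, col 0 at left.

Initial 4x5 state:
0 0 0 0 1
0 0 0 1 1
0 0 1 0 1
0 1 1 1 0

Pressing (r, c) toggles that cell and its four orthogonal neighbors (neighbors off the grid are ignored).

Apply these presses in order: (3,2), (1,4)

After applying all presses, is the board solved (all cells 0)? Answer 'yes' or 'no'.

Answer: yes

Derivation:
After press 1 at (3,2):
0 0 0 0 1
0 0 0 1 1
0 0 0 0 1
0 0 0 0 0

After press 2 at (1,4):
0 0 0 0 0
0 0 0 0 0
0 0 0 0 0
0 0 0 0 0

Lights still on: 0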